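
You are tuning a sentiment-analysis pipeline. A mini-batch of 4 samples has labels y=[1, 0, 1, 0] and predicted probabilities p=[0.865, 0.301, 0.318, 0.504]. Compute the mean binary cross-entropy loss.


L[0] = -ln(0.865) = 0.145
L[1] = -ln(1-0.301) = -ln(0.699) = 0.3581
L[2] = -ln(0.318) = 1.1457
L[3] = -ln(1-0.504) = -ln(0.496) = 0.7012
mean = (0.145 + 0.3581 + 1.1457 + 0.7012)/4 = 0.5875

0.5875


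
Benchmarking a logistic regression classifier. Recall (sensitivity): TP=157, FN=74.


Recall = TP/(TP+FN)
= 157/(157+74)
= 157/231 = 67.97%

67.97%


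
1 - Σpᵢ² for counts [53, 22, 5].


Probabilities: [53/80, 22/80, 5/80] ≈ [0.6625, 0.275, 0.0625]
Σpᵢ² = (2809 + 484 + 25)/80² = 3318/6400
Gini = 1 - Σpᵢ² = 1 - 3318/6400 = 0.4816

0.4816


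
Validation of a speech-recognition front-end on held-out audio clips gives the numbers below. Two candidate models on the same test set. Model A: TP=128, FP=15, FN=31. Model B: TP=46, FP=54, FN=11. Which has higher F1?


Model A: P=128/143=0.8951, R=128/159=0.805, F1=2PR/(P+R)=2TP/(2TP+FP+FN)=256/302=0.8477
Model B: P=46/100=0.46, R=46/57=0.807, F1=2PR/(P+R)=2TP/(2TP+FP+FN)=92/157=0.586
0.8477 > 0.586 → Model A

Model A


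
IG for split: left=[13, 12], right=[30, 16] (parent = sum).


Parent = [43, 28], H_parent = 0.9676
H_left = 0.9988 (n=25), H_right = 0.9321 (n=46)
H_children = (25/71)·0.9988 + (46/71)·0.9321 = 0.9556
IG = 0.9676 - 0.9556 = 0.012

0.012


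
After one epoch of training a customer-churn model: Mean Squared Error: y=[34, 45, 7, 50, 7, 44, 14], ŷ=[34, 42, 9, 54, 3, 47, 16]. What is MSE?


Squared errors: (34-34)²=0, (45-42)²=9, (7-9)²=4, (50-54)²=16, (7-3)²=16, (44-47)²=9, (14-16)²=4
Sum = 58
MSE = 58/7 = 58/7

58/7


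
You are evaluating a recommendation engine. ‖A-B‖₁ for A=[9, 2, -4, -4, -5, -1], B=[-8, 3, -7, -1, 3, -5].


d = |9+ 8| + |2-3| + |-4+ 7| + |-4+ 1| + |-5-3| + |-1+ 5|
  = 17 + 1 + 3 + 3 + 8 + 4
  = 36

36


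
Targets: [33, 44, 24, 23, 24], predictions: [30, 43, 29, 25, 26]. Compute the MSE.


Squared errors: (33-30)²=9, (44-43)²=1, (24-29)²=25, (23-25)²=4, (24-26)²=4
Sum = 43
MSE = 43/5 = 43/5

43/5


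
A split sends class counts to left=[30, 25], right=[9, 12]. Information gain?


Parent = [39, 37], H_parent = 0.9995
H_left = 0.994 (n=55), H_right = 0.9852 (n=21)
H_children = (55/76)·0.994 + (21/76)·0.9852 = 0.9916
IG = 0.9995 - 0.9916 = 0.0079

0.0079


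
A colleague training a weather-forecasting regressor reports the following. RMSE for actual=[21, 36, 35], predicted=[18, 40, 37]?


MSE = 29/3 = 9.6667
RMSE = √(29/3) = 3.1091

3.1091


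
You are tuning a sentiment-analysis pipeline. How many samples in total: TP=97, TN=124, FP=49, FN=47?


Total = TP + TN + FP + FN
= 97 + 124 + 49 + 47
= 317
(Predicted positive: 146, predicted negative: 171)

317


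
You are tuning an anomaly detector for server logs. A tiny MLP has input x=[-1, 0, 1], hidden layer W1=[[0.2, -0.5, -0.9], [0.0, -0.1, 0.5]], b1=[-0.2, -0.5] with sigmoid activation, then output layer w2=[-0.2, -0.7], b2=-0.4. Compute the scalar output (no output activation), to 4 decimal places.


z1[0] = (0.2)·(-1) + (-0.5)·(0) + (-0.9)·(1) - 0.2 = -1.3
z1[1] = (0.0)·(-1) + (-0.1)·(0) + (0.5)·(1) - 0.5 = 0.0
h = sigmoid(z1) = [0.2142, 0.5]
output = (-0.2)·(0.2142) + (-0.7)·(0.5) - 0.4 = -0.7928

-0.7928


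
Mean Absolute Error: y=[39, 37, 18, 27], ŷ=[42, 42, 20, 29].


Absolute errors: |39-42|=3, |37-42|=5, |18-20|=2, |27-29|=2
Sum = 12
MAE = 12/4 = 3

3


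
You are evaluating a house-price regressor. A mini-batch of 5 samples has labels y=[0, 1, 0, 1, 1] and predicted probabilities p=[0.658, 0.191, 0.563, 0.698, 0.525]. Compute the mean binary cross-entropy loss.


L[0] = -ln(1-0.658) = -ln(0.342) = 1.0729
L[1] = -ln(0.191) = 1.6555
L[2] = -ln(1-0.563) = -ln(0.437) = 0.8278
L[3] = -ln(0.698) = 0.3595
L[4] = -ln(0.525) = 0.6444
mean = (1.0729 + 1.6555 + 0.8278 + 0.3595 + 0.6444)/5 = 0.912

0.912


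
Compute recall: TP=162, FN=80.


Recall = TP/(TP+FN)
= 162/(162+80)
= 162/242 = 66.94%

66.94%


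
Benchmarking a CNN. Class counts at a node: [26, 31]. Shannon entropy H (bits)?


Probabilities: [26/57, 31/57] ≈ [0.4561, 0.5439]
H = -((26/57)·log₂(26/57) + (31/57)·log₂(31/57))
  = 0.9944 bits

0.9944 bits


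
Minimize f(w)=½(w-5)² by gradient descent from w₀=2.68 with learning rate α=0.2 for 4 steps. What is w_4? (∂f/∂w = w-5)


step 1: grad = 2.68-5 = -2.32; w = 2.68 - 0.2·(-2.32) = 3.144
step 2: grad = 3.144-5 = -1.856; w = 3.144 - 0.2·(-1.856) = 3.5152
step 3: grad = 3.5152-5 = -1.4848; w = 3.5152 - 0.2·(-1.4848) = 3.81216
step 4: grad = 3.81216-5 = -1.18784; w = 3.81216 - 0.2·(-1.18784) = 4.049728

4.049728


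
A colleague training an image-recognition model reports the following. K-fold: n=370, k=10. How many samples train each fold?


Fold size = 370/10 = 37
Training per fold = 370 - 37 = 333

333


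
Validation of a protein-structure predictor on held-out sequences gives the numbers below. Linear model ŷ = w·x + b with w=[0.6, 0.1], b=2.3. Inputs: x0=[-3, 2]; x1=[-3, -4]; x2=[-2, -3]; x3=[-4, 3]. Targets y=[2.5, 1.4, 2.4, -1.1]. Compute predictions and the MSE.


ŷ0 = (0.6)·(-3) + (0.1)·(2) + 2.3 = 0.7
ŷ1 = (0.6)·(-3) + (0.1)·(-4) + 2.3 = 0.1
ŷ2 = (0.6)·(-2) + (0.1)·(-3) + 2.3 = 0.8
ŷ3 = (0.6)·(-4) + (0.1)·(3) + 2.3 = 0.2
errors² = [3.24, 1.69, 2.56, 1.69]
MSE = 9.1800/4 = 2.295

2.295


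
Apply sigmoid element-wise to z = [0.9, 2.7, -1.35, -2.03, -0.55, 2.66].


σ(0.9) = 1/(1+e^-0.9) = 0.7109
σ(2.7) = 1/(1+e^-2.7) = 0.937
σ(-1.35) = 1/(1+e^1.35) = 0.2059
σ(-2.03) = 1/(1+e^2.03) = 0.1161
σ(-0.55) = 1/(1+e^0.55) = 0.3659
σ(2.66) = 1/(1+e^-2.66) = 0.9346
result = [0.7109, 0.937, 0.2059, 0.1161, 0.3659, 0.9346]

[0.7109, 0.937, 0.2059, 0.1161, 0.3659, 0.9346]


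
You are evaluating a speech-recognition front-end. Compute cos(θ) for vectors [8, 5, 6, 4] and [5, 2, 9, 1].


A·B = 8·5 + 5·2 + 6·9 + 4·1 = 108
‖A‖ = √141 = 11.8743, ‖B‖ = √111 = 10.5357
cos = 108/(√141·√111) = 108/√15651 = 0.8633

0.8633


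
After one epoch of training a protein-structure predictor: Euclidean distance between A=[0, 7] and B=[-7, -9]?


d = √((0+ 7)² + (7+ 9)²)
  = √(49 + 256)
  = √305 = 17.4642

17.4642


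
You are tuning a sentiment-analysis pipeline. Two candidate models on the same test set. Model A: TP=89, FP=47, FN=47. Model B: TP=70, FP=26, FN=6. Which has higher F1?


Model A: P=89/136=0.6544, R=89/136=0.6544, F1=2PR/(P+R)=2TP/(2TP+FP+FN)=178/272=0.6544
Model B: P=70/96=0.7292, R=70/76=0.9211, F1=2PR/(P+R)=2TP/(2TP+FP+FN)=140/172=0.814
0.6544 < 0.814 → Model B

Model B


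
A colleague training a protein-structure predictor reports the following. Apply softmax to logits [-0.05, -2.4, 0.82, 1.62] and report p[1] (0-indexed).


Exponentials: e^-0.05=0.9512, e^-2.4=0.0907, e^0.82=2.2705, e^1.62=5.0531
Sum = 8.3655
Softmax = [0.1137, 0.0108, 0.2714, 0.604]
p[1] = 0.0907/8.3655 = 0.0108

0.0108


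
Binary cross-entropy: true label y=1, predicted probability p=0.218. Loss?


BCE = -[y·ln(p) + (1-y)·ln(1-p)]
= -1·ln(0.218) - 0
= -ln(0.218) = 1.5233

1.5233


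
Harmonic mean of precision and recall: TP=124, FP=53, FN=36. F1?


Precision = 124/177 = 0.7006
Recall = 124/160 = 0.775
F1 = 2·P·R/(P+R) = 2·TP/(2·TP+FP+FN) = 248/(248+53+36) = 248/337 = 0.7359

0.7359


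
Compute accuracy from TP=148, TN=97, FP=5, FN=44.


Accuracy = (TP+TN)/(TP+TN+FP+FN)
= (148+97)/(294)
= 245/294 = 83.33%

83.33%


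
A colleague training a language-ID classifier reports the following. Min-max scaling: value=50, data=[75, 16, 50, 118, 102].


min=16, max=118
(50-16)/(118-16) = 34/102 = 0.3333

0.3333


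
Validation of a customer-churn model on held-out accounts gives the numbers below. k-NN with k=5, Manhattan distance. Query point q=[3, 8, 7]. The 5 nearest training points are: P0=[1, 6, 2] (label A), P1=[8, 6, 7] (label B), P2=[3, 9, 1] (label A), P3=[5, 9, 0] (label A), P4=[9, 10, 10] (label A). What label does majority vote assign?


d(q,P0) = 9  (label A)
d(q,P1) = 7  (label B)
d(q,P2) = 7  (label A)
d(q,P3) = 10  (label A)
d(q,P4) = 11  (label A)
Votes: A=4, B=1
Majority → A

A


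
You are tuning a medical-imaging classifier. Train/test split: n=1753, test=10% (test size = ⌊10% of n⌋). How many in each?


Test = ⌊1753·10/100⌋ = 175
Train = 1753 - 175 = 1578

Train: 1578, Test: 175


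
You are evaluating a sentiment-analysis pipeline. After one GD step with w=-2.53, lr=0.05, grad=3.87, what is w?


w_new = w - α·∇
= -2.53 - 0.05·3.87
= -2.53 - 0.1935
= -2.7235

-2.7235


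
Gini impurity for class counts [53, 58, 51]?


Probabilities: [53/162, 58/162, 51/162] ≈ [0.3272, 0.358, 0.3148]
Σpᵢ² = (2809 + 3364 + 2601)/162² = 8774/26244
Gini = 1 - Σpᵢ² = 1 - 8774/26244 = 0.6657

0.6657


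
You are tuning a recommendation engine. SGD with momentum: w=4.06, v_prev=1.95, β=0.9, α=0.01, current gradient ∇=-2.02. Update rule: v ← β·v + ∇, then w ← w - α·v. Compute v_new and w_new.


v_new = 0.9·1.95 - 2.02 = 1.755 - 2.02 = -0.265
w_new = 4.06 - 0.01·-0.265 = 4.06 + 0.00265 = 4.06265

v_new=-0.265, w_new=4.06265


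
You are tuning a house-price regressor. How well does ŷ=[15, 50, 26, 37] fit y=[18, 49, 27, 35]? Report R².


ȳ = 32.25
SS_res = Σ(y-ŷ)² = 15
SS_tot = Σ(y-ȳ)² = 518.75
R² = 1 - SS_res/SS_tot = 1 - 0.0289 = 0.9711

0.9711


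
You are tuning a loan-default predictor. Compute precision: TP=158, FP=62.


Precision = TP/(TP+FP)
= 158/(158+62)
= 158/220 = 71.82%

71.82%


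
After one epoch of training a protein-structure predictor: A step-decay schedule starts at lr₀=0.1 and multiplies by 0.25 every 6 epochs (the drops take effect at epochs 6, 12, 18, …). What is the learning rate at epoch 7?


n_drops = ⌊7/6⌋ = 1
lr = 0.1·0.25^1 = 0.1·0.25 = 0.025

0.025


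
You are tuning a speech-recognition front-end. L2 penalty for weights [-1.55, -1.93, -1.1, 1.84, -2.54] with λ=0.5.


‖w‖₂² = (-1.55)² + (-1.93)² + (-1.1)² + (1.84)² + (-2.54)²
     = 2.4025 + 3.7249 + 1.21 + 3.3856 + 6.4516
     = 17.1746
λ·‖w‖₂² = 0.5·17.1746 = 8.5873

8.5873


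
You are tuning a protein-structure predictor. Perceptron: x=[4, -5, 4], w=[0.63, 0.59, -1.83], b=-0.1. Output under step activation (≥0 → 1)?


z = (4)·(0.63) + (-5)·(0.59) + (4)·(-1.83) - 0.1
  = -7.85
step(z) = 0 (z<0)

0


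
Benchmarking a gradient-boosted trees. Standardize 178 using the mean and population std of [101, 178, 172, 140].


μ = 147.75, σ = 30.6135
z = (178 - 147.75)/30.6135 = 0.9881

0.9881


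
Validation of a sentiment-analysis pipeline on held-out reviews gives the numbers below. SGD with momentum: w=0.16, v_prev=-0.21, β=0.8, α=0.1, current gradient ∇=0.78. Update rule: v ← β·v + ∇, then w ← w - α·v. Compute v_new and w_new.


v_new = 0.8·-0.21 + 0.78 = -0.168 + 0.78 = 0.612
w_new = 0.16 - 0.1·0.612 = 0.16 - 0.0612 = 0.0988

v_new=0.612, w_new=0.0988


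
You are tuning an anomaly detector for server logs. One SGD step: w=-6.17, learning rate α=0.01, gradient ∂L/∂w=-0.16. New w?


w_new = w - α·∇
= -6.17 - 0.01·-0.16
= -6.17 + 0.0016
= -6.1684

-6.1684


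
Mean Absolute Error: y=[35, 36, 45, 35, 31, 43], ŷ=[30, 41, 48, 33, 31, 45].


Absolute errors: |35-30|=5, |36-41|=5, |45-48|=3, |35-33|=2, |31-31|=0, |43-45|=2
Sum = 17
MAE = 17/6 = 17/6

17/6


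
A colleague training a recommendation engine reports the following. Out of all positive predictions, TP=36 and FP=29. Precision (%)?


Precision = TP/(TP+FP)
= 36/(36+29)
= 36/65 = 55.38%

55.38%


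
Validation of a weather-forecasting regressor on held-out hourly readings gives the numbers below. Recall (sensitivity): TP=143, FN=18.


Recall = TP/(TP+FN)
= 143/(143+18)
= 143/161 = 88.82%

88.82%


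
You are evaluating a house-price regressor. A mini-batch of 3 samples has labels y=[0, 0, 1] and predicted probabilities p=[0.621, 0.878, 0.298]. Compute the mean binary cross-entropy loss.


L[0] = -ln(1-0.621) = -ln(0.379) = 0.9702
L[1] = -ln(1-0.878) = -ln(0.122) = 2.1037
L[2] = -ln(0.298) = 1.2107
mean = (0.9702 + 2.1037 + 1.2107)/3 = 1.4282

1.4282


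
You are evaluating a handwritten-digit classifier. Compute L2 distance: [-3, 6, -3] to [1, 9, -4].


d = √((-3-1)² + (6-9)² + (-3+ 4)²)
  = √(16 + 9 + 1)
  = √26 = 5.099

5.099


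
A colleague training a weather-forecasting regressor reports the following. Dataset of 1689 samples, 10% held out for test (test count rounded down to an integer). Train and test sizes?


Test = ⌊1689·10/100⌋ = 168
Train = 1689 - 168 = 1521

Train: 1521, Test: 168


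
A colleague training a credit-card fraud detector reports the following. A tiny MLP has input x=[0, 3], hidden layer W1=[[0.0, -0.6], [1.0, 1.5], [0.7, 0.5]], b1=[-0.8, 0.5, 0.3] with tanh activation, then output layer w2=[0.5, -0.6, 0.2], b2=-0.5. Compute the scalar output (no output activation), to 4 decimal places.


z1[0] = (0.0)·(0) + (-0.6)·(3) - 0.8 = -2.6
z1[1] = (1.0)·(0) + (1.5)·(3) + 0.5 = 5.0
z1[2] = (0.7)·(0) + (0.5)·(3) + 0.3 = 1.8
h = tanh(z1) = [-0.989, 0.9999, 0.9468]
output = (0.5)·(-0.989) + (-0.6)·(0.9999) + (0.2)·(0.9468) - 0.5 = -1.4051

-1.4051


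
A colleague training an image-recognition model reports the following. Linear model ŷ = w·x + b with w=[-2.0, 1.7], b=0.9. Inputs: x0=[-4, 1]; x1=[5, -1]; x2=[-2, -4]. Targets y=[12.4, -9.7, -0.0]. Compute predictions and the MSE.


ŷ0 = (-2.0)·(-4) + (1.7)·(1) + 0.9 = 10.6
ŷ1 = (-2.0)·(5) + (1.7)·(-1) + 0.9 = -10.8
ŷ2 = (-2.0)·(-2) + (1.7)·(-4) + 0.9 = -1.9
errors² = [3.24, 1.21, 3.61]
MSE = 8.0600/3 = 2.6867

2.6867


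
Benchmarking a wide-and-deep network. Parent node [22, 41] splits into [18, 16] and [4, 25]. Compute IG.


Parent = [22, 41], H_parent = 0.9334
H_left = 0.9975 (n=34), H_right = 0.5788 (n=29)
H_children = (34/63)·0.9975 + (29/63)·0.5788 = 0.8048
IG = 0.9334 - 0.8048 = 0.1286

0.1286


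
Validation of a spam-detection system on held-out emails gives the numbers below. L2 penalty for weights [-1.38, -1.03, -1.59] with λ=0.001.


‖w‖₂² = (-1.38)² + (-1.03)² + (-1.59)²
     = 1.9044 + 1.0609 + 2.5281
     = 5.4934
λ·‖w‖₂² = 0.001·5.4934 = 0.005493

0.005493


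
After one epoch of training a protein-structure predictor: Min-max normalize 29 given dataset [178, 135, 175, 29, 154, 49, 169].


min=29, max=178
(29-29)/(178-29) = 0/149 = 0.0

0.0


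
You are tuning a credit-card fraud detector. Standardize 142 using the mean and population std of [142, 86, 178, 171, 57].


μ = 126.8, σ = 47.6294
z = (142 - 126.8)/47.6294 = 0.3191

0.3191


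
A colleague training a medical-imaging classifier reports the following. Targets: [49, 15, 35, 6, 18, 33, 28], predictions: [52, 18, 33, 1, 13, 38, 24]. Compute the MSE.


Squared errors: (49-52)²=9, (15-18)²=9, (35-33)²=4, (6-1)²=25, (18-13)²=25, (33-38)²=25, (28-24)²=16
Sum = 113
MSE = 113/7 = 113/7

113/7


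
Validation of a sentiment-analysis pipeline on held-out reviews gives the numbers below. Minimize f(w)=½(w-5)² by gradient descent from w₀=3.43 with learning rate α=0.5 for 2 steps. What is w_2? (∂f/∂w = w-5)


step 1: grad = 3.43-5 = -1.57; w = 3.43 - 0.5·(-1.57) = 4.215
step 2: grad = 4.215-5 = -0.785; w = 4.215 - 0.5·(-0.785) = 4.6075

4.6075


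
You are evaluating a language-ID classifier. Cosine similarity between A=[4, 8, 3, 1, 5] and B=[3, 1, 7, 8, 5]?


A·B = 4·3 + 8·1 + 3·7 + 1·8 + 5·5 = 74
‖A‖ = √115 = 10.7238, ‖B‖ = √148 = 12.1655
cos = 74/(√115·√148) = 74/√17020 = 0.5672

0.5672


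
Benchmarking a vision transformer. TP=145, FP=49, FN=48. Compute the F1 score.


Precision = 145/194 = 0.7474
Recall = 145/193 = 0.7513
F1 = 2·P·R/(P+R) = 2·TP/(2·TP+FP+FN) = 290/(290+49+48) = 290/387 = 0.7494

0.7494


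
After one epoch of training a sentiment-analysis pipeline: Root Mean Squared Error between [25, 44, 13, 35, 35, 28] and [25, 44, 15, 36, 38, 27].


MSE = 15/6 = 2.5
RMSE = √(15/6) = 1.5811

1.5811


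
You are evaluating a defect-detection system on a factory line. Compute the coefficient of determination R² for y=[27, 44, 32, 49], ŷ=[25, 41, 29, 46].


ȳ = 38
SS_res = Σ(y-ŷ)² = 31
SS_tot = Σ(y-ȳ)² = 314
R² = 1 - SS_res/SS_tot = 1 - 0.0987 = 0.9013

0.9013


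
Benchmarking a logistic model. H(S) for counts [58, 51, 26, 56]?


Probabilities: [58/191, 51/191, 26/191, 56/191] ≈ [0.3037, 0.267, 0.1361, 0.2932]
H = -((58/191)·log₂(58/191) + (51/191)·log₂(51/191) + (26/191)·log₂(26/191) + (56/191)·log₂(56/191))
  = 1.9414 bits

1.9414 bits


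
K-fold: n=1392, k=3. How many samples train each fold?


Fold size = 1392/3 = 464
Training per fold = 1392 - 464 = 928

928


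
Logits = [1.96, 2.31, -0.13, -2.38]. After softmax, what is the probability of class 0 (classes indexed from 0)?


Exponentials: e^1.96=7.0993, e^2.31=10.0744, e^-0.13=0.8781, e^-2.38=0.0926
Sum = 18.1444
Softmax = [0.3913, 0.5552, 0.0484, 0.0051]
p[0] = 7.0993/18.1444 = 0.3913

0.3913


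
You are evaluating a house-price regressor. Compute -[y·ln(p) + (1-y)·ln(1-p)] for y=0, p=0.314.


BCE = -[y·ln(p) + (1-y)·ln(1-p)]
= -0 - 1·ln(1-0.314)
= -ln(0.686) = 0.3769

0.3769


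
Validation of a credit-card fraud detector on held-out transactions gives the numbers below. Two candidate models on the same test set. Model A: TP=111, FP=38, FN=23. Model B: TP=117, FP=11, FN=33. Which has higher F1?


Model A: P=111/149=0.745, R=111/134=0.8284, F1=2PR/(P+R)=2TP/(2TP+FP+FN)=222/283=0.7845
Model B: P=117/128=0.9141, R=117/150=0.78, F1=2PR/(P+R)=2TP/(2TP+FP+FN)=234/278=0.8417
0.7845 < 0.8417 → Model B

Model B


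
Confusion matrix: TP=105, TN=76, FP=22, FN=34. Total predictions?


Total = TP + TN + FP + FN
= 105 + 76 + 22 + 34
= 237
(Predicted positive: 127, predicted negative: 110)

237


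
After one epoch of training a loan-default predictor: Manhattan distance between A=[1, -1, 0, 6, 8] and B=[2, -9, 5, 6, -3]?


d = |1-2| + |-1+ 9| + |0-5| + |6-6| + |8+ 3|
  = 1 + 8 + 5 + 0 + 11
  = 25

25


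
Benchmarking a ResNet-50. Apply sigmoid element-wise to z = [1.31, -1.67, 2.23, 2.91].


σ(1.31) = 1/(1+e^-1.31) = 0.7875
σ(-1.67) = 1/(1+e^1.67) = 0.1584
σ(2.23) = 1/(1+e^-2.23) = 0.9029
σ(2.91) = 1/(1+e^-2.91) = 0.9483
result = [0.7875, 0.1584, 0.9029, 0.9483]

[0.7875, 0.1584, 0.9029, 0.9483]


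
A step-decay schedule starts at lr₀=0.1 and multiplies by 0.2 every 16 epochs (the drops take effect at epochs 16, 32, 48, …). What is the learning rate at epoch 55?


n_drops = ⌊55/16⌋ = 3
lr = 0.1·0.2^3 = 0.1·0.008 = 0.0008

0.0008


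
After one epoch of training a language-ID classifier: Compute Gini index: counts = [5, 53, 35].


Probabilities: [5/93, 53/93, 35/93] ≈ [0.0538, 0.5699, 0.3763]
Σpᵢ² = (25 + 2809 + 1225)/93² = 4059/8649
Gini = 1 - Σpᵢ² = 1 - 4059/8649 = 0.5307

0.5307


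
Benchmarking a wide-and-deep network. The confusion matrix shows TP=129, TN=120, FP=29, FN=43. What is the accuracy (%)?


Accuracy = (TP+TN)/(TP+TN+FP+FN)
= (129+120)/(321)
= 249/321 = 77.57%

77.57%


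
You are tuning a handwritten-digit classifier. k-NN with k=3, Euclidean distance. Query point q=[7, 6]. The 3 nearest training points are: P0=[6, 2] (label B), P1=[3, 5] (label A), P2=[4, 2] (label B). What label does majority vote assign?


d(q,P0) = 4.1231  (label B)
d(q,P1) = 4.1231  (label A)
d(q,P2) = 5.0  (label B)
Votes: A=1, B=2
Majority → B

B


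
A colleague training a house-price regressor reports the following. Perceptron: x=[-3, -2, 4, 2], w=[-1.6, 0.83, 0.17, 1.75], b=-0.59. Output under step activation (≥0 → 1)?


z = (-3)·(-1.6) + (-2)·(0.83) + (4)·(0.17) + (2)·(1.75) - 0.59
  = 6.73
step(z) = 1 (z≥0)

1


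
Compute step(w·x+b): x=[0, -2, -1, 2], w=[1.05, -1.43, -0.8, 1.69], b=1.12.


z = (0)·(1.05) + (-2)·(-1.43) + (-1)·(-0.8) + (2)·(1.69) + 1.12
  = 8.16
step(z) = 1 (z≥0)

1


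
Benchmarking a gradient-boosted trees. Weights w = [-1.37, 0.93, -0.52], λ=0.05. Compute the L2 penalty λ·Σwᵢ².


‖w‖₂² = (-1.37)² + (0.93)² + (-0.52)²
     = 1.8769 + 0.8649 + 0.2704
     = 3.0122
λ·‖w‖₂² = 0.05·3.0122 = 0.15061

0.15061


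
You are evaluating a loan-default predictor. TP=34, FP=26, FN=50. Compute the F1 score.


Precision = 34/60 = 0.5667
Recall = 34/84 = 0.4048
F1 = 2·P·R/(P+R) = 2·TP/(2·TP+FP+FN) = 68/(68+26+50) = 68/144 = 0.4722

0.4722


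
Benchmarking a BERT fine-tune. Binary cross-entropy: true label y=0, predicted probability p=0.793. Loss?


BCE = -[y·ln(p) + (1-y)·ln(1-p)]
= -0 - 1·ln(1-0.793)
= -ln(0.207) = 1.575

1.575


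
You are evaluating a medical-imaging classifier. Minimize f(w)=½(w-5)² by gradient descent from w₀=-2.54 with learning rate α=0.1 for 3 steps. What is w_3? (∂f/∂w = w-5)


step 1: grad = -2.54-5 = -7.54; w = -2.54 - 0.1·(-7.54) = -1.786
step 2: grad = -1.786-5 = -6.786; w = -1.786 - 0.1·(-6.786) = -1.1074
step 3: grad = -1.1074-5 = -6.1074; w = -1.1074 - 0.1·(-6.1074) = -0.49666

-0.49666


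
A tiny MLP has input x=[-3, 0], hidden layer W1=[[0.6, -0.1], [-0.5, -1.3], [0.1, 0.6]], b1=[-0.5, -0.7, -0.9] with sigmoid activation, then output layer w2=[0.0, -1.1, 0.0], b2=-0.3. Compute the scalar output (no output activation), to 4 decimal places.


z1[0] = (0.6)·(-3) + (-0.1)·(0) - 0.5 = -2.3
z1[1] = (-0.5)·(-3) + (-1.3)·(0) - 0.7 = 0.8
z1[2] = (0.1)·(-3) + (0.6)·(0) - 0.9 = -1.2
h = sigmoid(z1) = [0.0911, 0.69, 0.2315]
output = (0.0)·(0.0911) + (-1.1)·(0.69) + (0.0)·(0.2315) - 0.3 = -1.059

-1.059


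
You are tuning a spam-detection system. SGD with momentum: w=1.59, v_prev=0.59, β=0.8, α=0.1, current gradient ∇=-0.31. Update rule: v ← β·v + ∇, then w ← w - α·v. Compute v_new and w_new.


v_new = 0.8·0.59 - 0.31 = 0.472 - 0.31 = 0.162
w_new = 1.59 - 0.1·0.162 = 1.59 - 0.0162 = 1.5738

v_new=0.162, w_new=1.5738


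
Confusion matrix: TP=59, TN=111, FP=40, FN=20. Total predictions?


Total = TP + TN + FP + FN
= 59 + 111 + 40 + 20
= 230
(Predicted positive: 99, predicted negative: 131)

230


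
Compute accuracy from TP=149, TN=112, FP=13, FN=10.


Accuracy = (TP+TN)/(TP+TN+FP+FN)
= (149+112)/(284)
= 261/284 = 91.9%

91.9%


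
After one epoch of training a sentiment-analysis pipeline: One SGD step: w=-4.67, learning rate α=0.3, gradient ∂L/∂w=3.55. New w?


w_new = w - α·∇
= -4.67 - 0.3·3.55
= -4.67 - 1.065
= -5.735

-5.735


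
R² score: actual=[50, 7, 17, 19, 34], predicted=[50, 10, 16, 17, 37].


ȳ = 25.4
SS_res = Σ(y-ŷ)² = 23
SS_tot = Σ(y-ȳ)² = 1129.2
R² = 1 - SS_res/SS_tot = 1 - 0.0204 = 0.9796

0.9796


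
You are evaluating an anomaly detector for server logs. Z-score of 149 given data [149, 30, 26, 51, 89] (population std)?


μ = 69, σ = 45.8127
z = (149 - 69)/45.8127 = 1.7462

1.7462


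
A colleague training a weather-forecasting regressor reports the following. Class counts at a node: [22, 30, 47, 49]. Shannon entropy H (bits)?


Probabilities: [22/148, 30/148, 47/148, 49/148] ≈ [0.1486, 0.2027, 0.3176, 0.3311]
H = -((22/148)·log₂(22/148) + (30/148)·log₂(30/148) + (47/148)·log₂(47/148) + (49/148)·log₂(49/148))
  = 1.929 bits

1.929 bits


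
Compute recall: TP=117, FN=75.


Recall = TP/(TP+FN)
= 117/(117+75)
= 117/192 = 60.94%

60.94%


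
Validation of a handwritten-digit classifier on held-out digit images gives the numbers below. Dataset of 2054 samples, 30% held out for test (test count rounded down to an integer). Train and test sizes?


Test = ⌊2054·30/100⌋ = 616
Train = 2054 - 616 = 1438

Train: 1438, Test: 616


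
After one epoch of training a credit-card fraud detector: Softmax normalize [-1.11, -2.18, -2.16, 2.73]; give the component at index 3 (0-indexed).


Exponentials: e^-1.11=0.3296, e^-2.18=0.113, e^-2.16=0.1153, e^2.73=15.3329
Sum = 15.8908
Softmax = [0.0207, 0.0071, 0.0073, 0.9649]
p[3] = 15.3329/15.8908 = 0.9649

0.9649


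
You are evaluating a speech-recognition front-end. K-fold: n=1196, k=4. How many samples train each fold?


Fold size = 1196/4 = 299
Training per fold = 1196 - 299 = 897

897


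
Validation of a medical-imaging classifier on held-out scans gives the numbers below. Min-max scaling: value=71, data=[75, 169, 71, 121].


min=71, max=169
(71-71)/(169-71) = 0/98 = 0.0

0.0


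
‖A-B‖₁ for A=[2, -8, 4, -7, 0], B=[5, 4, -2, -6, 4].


d = |2-5| + |-8-4| + |4+ 2| + |-7+ 6| + |0-4|
  = 3 + 12 + 6 + 1 + 4
  = 26

26


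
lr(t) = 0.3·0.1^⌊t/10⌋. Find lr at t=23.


n_drops = ⌊23/10⌋ = 2
lr = 0.3·0.1^2 = 0.3·0.01 = 0.003

0.003


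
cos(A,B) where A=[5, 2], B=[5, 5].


A·B = 5·5 + 2·5 = 35
‖A‖ = √29 = 5.3852, ‖B‖ = √50 = 7.0711
cos = 35/(√29·√50) = 35/√1450 = 0.9191

0.9191


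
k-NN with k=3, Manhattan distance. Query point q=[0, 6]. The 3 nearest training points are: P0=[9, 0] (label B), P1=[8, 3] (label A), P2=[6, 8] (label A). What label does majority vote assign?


d(q,P0) = 15  (label B)
d(q,P1) = 11  (label A)
d(q,P2) = 8  (label A)
Votes: A=2, B=1
Majority → A

A


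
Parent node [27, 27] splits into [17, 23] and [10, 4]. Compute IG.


Parent = [27, 27], H_parent = 1
H_left = 0.9837 (n=40), H_right = 0.8631 (n=14)
H_children = (40/54)·0.9837 + (14/54)·0.8631 = 0.9524
IG = 1 - 0.9524 = 0.0476

0.0476


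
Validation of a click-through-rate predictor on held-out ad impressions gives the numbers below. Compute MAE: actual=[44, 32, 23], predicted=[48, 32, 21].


Absolute errors: |44-48|=4, |32-32|=0, |23-21|=2
Sum = 6
MAE = 6/3 = 2

2


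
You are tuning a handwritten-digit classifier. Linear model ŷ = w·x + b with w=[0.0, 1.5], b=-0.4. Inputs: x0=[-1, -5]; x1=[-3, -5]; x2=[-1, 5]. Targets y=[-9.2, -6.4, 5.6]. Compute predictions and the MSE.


ŷ0 = (0.0)·(-1) + (1.5)·(-5) - 0.4 = -7.9
ŷ1 = (0.0)·(-3) + (1.5)·(-5) - 0.4 = -7.9
ŷ2 = (0.0)·(-1) + (1.5)·(5) - 0.4 = 7.1
errors² = [1.69, 2.25, 2.25]
MSE = 6.1900/3 = 2.0633

2.0633


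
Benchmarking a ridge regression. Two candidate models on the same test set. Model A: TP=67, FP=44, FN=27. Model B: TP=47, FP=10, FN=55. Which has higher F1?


Model A: P=67/111=0.6036, R=67/94=0.7128, F1=2PR/(P+R)=2TP/(2TP+FP+FN)=134/205=0.6537
Model B: P=47/57=0.8246, R=47/102=0.4608, F1=2PR/(P+R)=2TP/(2TP+FP+FN)=94/159=0.5912
0.6537 > 0.5912 → Model A

Model A


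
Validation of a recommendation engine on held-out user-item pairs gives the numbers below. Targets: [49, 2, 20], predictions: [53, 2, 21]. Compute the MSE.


Squared errors: (49-53)²=16, (2-2)²=0, (20-21)²=1
Sum = 17
MSE = 17/3 = 17/3

17/3


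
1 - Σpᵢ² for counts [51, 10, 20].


Probabilities: [51/81, 10/81, 20/81] ≈ [0.6296, 0.1235, 0.2469]
Σpᵢ² = (2601 + 100 + 400)/81² = 3101/6561
Gini = 1 - Σpᵢ² = 1 - 3101/6561 = 0.5274

0.5274


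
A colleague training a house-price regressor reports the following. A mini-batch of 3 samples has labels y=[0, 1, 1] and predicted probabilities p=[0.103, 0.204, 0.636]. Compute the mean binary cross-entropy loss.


L[0] = -ln(1-0.103) = -ln(0.897) = 0.1087
L[1] = -ln(0.204) = 1.5896
L[2] = -ln(0.636) = 0.4526
mean = (0.1087 + 1.5896 + 0.4526)/3 = 0.717

0.717


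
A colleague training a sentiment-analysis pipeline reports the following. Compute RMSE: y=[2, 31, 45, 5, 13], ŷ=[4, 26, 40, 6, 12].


MSE = 56/5 = 11.2
RMSE = √(56/5) = 3.3466

3.3466


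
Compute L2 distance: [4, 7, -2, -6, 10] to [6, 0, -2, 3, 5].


d = √((4-6)² + (7-0)² + (-2+ 2)² + (-6-3)² + (10-5)²)
  = √(4 + 49 + 0 + 81 + 25)
  = √159 = 12.6095

12.6095


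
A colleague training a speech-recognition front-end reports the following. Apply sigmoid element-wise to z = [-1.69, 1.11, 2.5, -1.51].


σ(-1.69) = 1/(1+e^1.69) = 0.1558
σ(1.11) = 1/(1+e^-1.11) = 0.7521
σ(2.5) = 1/(1+e^-2.5) = 0.9241
σ(-1.51) = 1/(1+e^1.51) = 0.1809
result = [0.1558, 0.7521, 0.9241, 0.1809]

[0.1558, 0.7521, 0.9241, 0.1809]


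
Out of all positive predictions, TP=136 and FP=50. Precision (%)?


Precision = TP/(TP+FP)
= 136/(136+50)
= 136/186 = 73.12%

73.12%


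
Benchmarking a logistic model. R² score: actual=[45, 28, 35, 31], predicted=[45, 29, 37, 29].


ȳ = 34.75
SS_res = Σ(y-ŷ)² = 9
SS_tot = Σ(y-ȳ)² = 164.75
R² = 1 - SS_res/SS_tot = 1 - 0.0546 = 0.9454

0.9454


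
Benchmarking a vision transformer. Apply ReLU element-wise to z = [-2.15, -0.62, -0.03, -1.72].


ReLU(-2.15) = max(0, -2.15) = 0.0
ReLU(-0.62) = max(0, -0.62) = 0.0
ReLU(-0.03) = max(0, -0.03) = 0.0
ReLU(-1.72) = max(0, -1.72) = 0.0
result = [0.0, 0.0, 0.0, 0.0]

[0.0, 0.0, 0.0, 0.0]


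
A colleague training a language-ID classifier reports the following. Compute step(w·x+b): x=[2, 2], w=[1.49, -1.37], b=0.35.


z = (2)·(1.49) + (2)·(-1.37) + 0.35
  = 0.59
step(z) = 1 (z≥0)

1


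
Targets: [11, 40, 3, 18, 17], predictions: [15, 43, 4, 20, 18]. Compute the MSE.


Squared errors: (11-15)²=16, (40-43)²=9, (3-4)²=1, (18-20)²=4, (17-18)²=1
Sum = 31
MSE = 31/5 = 31/5

31/5


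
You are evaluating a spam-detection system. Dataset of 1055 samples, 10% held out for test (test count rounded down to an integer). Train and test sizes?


Test = ⌊1055·10/100⌋ = 105
Train = 1055 - 105 = 950

Train: 950, Test: 105


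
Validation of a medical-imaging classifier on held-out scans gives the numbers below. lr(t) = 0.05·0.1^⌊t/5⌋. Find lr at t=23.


n_drops = ⌊23/5⌋ = 4
lr = 0.05·0.1^4 = 0.05·0.0001 = 0.000005

0.000005


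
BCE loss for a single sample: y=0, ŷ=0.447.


BCE = -[y·ln(p) + (1-y)·ln(1-p)]
= -0 - 1·ln(1-0.447)
= -ln(0.553) = 0.5924

0.5924


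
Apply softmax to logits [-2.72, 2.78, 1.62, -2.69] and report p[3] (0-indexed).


Exponentials: e^-2.72=0.0659, e^2.78=16.119, e^1.62=5.0531, e^-2.69=0.0679
Sum = 21.3059
Softmax = [0.0031, 0.7566, 0.2372, 0.0032]
p[3] = 0.0679/21.3059 = 0.0032

0.0032


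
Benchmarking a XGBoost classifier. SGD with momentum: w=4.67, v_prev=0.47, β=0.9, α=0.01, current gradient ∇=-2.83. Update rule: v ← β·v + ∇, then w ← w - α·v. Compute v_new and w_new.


v_new = 0.9·0.47 - 2.83 = 0.423 - 2.83 = -2.407
w_new = 4.67 - 0.01·-2.407 = 4.67 + 0.02407 = 4.69407

v_new=-2.407, w_new=4.69407


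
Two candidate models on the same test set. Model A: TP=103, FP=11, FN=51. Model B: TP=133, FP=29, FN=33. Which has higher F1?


Model A: P=103/114=0.9035, R=103/154=0.6688, F1=2PR/(P+R)=2TP/(2TP+FP+FN)=206/268=0.7687
Model B: P=133/162=0.821, R=133/166=0.8012, F1=2PR/(P+R)=2TP/(2TP+FP+FN)=266/328=0.811
0.7687 < 0.811 → Model B

Model B


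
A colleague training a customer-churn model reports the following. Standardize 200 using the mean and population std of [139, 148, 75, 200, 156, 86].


μ = 134, σ = 42.5167
z = (200 - 134)/42.5167 = 1.5523

1.5523


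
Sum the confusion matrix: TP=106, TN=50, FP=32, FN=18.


Total = TP + TN + FP + FN
= 106 + 50 + 32 + 18
= 206
(Predicted positive: 138, predicted negative: 68)

206


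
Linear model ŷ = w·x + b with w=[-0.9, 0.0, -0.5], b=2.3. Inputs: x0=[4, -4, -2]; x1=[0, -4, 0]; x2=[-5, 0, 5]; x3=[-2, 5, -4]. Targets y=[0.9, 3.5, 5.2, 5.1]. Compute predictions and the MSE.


ŷ0 = (-0.9)·(4) + (0.0)·(-4) + (-0.5)·(-2) + 2.3 = -0.3
ŷ1 = (-0.9)·(0) + (0.0)·(-4) + (-0.5)·(0) + 2.3 = 2.3
ŷ2 = (-0.9)·(-5) + (0.0)·(0) + (-0.5)·(5) + 2.3 = 4.3
ŷ3 = (-0.9)·(-2) + (0.0)·(5) + (-0.5)·(-4) + 2.3 = 6.1
errors² = [1.44, 1.44, 0.81, 1.0]
MSE = 4.6900/4 = 1.1725

1.1725


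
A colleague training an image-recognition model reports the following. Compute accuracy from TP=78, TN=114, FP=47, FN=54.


Accuracy = (TP+TN)/(TP+TN+FP+FN)
= (78+114)/(293)
= 192/293 = 65.53%

65.53%


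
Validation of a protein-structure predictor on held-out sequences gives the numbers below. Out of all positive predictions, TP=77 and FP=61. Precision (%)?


Precision = TP/(TP+FP)
= 77/(77+61)
= 77/138 = 55.8%

55.8%


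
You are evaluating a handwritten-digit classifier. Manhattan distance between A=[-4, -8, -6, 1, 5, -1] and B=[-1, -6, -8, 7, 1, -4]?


d = |-4+ 1| + |-8+ 6| + |-6+ 8| + |1-7| + |5-1| + |-1+ 4|
  = 3 + 2 + 2 + 6 + 4 + 3
  = 20

20


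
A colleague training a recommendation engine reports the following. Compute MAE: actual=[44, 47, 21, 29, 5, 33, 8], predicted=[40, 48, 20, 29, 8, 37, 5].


Absolute errors: |44-40|=4, |47-48|=1, |21-20|=1, |29-29|=0, |5-8|=3, |33-37|=4, |8-5|=3
Sum = 16
MAE = 16/7 = 16/7

16/7


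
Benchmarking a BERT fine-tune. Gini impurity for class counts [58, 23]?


Probabilities: [58/81, 23/81] ≈ [0.716, 0.284]
Σpᵢ² = (3364 + 529)/81² = 3893/6561
Gini = 1 - Σpᵢ² = 1 - 3893/6561 = 0.4066

0.4066


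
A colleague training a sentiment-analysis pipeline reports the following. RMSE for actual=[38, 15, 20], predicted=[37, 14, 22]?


MSE = 6/3 = 2
RMSE = √(6/3) = 1.4142

1.4142


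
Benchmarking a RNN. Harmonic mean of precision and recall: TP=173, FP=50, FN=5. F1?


Precision = 173/223 = 0.7758
Recall = 173/178 = 0.9719
F1 = 2·P·R/(P+R) = 2·TP/(2·TP+FP+FN) = 346/(346+50+5) = 346/401 = 0.8628

0.8628


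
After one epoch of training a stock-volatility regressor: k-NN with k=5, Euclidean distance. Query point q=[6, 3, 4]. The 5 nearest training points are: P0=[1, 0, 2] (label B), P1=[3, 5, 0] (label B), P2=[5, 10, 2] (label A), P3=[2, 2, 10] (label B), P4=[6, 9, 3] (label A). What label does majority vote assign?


d(q,P0) = 6.1644  (label B)
d(q,P1) = 5.3852  (label B)
d(q,P2) = 7.3485  (label A)
d(q,P3) = 7.2801  (label B)
d(q,P4) = 6.0828  (label A)
Votes: A=2, B=3
Majority → B

B


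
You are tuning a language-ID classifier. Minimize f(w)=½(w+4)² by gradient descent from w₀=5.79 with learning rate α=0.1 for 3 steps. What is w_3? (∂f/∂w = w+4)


step 1: grad = 5.79+4 = 9.79; w = 5.79 - 0.1·(9.79) = 4.811
step 2: grad = 4.811+4 = 8.811; w = 4.811 - 0.1·(8.811) = 3.9299
step 3: grad = 3.9299+4 = 7.9299; w = 3.9299 - 0.1·(7.9299) = 3.13691

3.13691


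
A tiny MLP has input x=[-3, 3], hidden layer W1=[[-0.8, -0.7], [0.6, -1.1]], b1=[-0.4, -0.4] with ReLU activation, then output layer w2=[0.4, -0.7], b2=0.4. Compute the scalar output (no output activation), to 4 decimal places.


z1[0] = (-0.8)·(-3) + (-0.7)·(3) - 0.4 = -0.1
z1[1] = (0.6)·(-3) + (-1.1)·(3) - 0.4 = -5.5
h = ReLU(z1) = [0.0, 0.0]
output = (0.4)·(0.0) + (-0.7)·(0.0) + 0.4 = 0.4

0.4


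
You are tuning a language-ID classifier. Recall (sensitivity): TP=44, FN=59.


Recall = TP/(TP+FN)
= 44/(44+59)
= 44/103 = 42.72%

42.72%


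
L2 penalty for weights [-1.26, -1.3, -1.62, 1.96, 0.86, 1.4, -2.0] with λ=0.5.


‖w‖₂² = (-1.26)² + (-1.3)² + (-1.62)² + (1.96)² + (0.86)² + (1.4)² + (-2.0)²
     = 1.5876 + 1.69 + 2.6244 + 3.8416 + 0.7396 + 1.96 + 4
     = 16.4432
λ·‖w‖₂² = 0.5·16.4432 = 8.2216

8.2216


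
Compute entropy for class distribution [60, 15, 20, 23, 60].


Probabilities: [60/178, 15/178, 20/178, 23/178, 60/178] ≈ [0.3371, 0.0843, 0.1124, 0.1292, 0.3371]
H = -((60/178)·log₂(60/178) + (15/178)·log₂(15/178) + (20/178)·log₂(20/178) + (23/178)·log₂(23/178) + (60/178)·log₂(60/178))
  = 2.0942 bits

2.0942 bits


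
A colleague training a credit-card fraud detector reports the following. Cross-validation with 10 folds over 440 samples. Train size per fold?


Fold size = 440/10 = 44
Training per fold = 440 - 44 = 396

396


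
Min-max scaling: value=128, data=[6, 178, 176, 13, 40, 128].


min=6, max=178
(128-6)/(178-6) = 122/172 = 0.7093

0.7093


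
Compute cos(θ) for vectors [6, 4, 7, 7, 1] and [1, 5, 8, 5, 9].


A·B = 6·1 + 4·5 + 7·8 + 7·5 + 1·9 = 126
‖A‖ = √151 = 12.2882, ‖B‖ = √196 = 14
cos = 126/(√151·√196) = 126/√29596 = 0.7324

0.7324


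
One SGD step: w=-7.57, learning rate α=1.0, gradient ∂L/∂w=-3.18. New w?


w_new = w - α·∇
= -7.57 - 1.0·-3.18
= -7.57 + 3.18
= -4.39

-4.39


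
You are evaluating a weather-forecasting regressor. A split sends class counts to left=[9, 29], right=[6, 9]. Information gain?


Parent = [15, 38], H_parent = 0.8595
H_left = 0.7897 (n=38), H_right = 0.971 (n=15)
H_children = (38/53)·0.7897 + (15/53)·0.971 = 0.841
IG = 0.8595 - 0.841 = 0.0185

0.0185


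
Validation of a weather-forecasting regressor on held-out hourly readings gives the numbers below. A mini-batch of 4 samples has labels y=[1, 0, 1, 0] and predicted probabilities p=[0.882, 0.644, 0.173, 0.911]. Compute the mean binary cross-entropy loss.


L[0] = -ln(0.882) = 0.1256
L[1] = -ln(1-0.644) = -ln(0.356) = 1.0328
L[2] = -ln(0.173) = 1.7545
L[3] = -ln(1-0.911) = -ln(0.089) = 2.4191
mean = (0.1256 + 1.0328 + 1.7545 + 2.4191)/4 = 1.333

1.333


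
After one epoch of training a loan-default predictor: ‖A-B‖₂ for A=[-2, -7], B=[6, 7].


d = √((-2-6)² + (-7-7)²)
  = √(64 + 196)
  = √260 = 16.1245

16.1245


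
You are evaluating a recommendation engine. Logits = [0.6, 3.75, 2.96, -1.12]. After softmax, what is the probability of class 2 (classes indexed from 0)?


Exponentials: e^0.6=1.8221, e^3.75=42.5211, e^2.96=19.298, e^-1.12=0.3263
Sum = 63.9675
Softmax = [0.0285, 0.6647, 0.3017, 0.0051]
p[2] = 19.298/63.9675 = 0.3017

0.3017


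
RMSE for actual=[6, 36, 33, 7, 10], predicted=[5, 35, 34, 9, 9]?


MSE = 8/5 = 1.6
RMSE = √(8/5) = 1.2649

1.2649


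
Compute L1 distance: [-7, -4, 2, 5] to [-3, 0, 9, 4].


d = |-7+ 3| + |-4-0| + |2-9| + |5-4|
  = 4 + 4 + 7 + 1
  = 16

16


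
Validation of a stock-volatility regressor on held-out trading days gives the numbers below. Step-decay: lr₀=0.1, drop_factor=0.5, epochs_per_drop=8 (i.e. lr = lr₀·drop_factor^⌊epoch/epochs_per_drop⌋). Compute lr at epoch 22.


n_drops = ⌊22/8⌋ = 2
lr = 0.1·0.5^2 = 0.1·0.25 = 0.025

0.025


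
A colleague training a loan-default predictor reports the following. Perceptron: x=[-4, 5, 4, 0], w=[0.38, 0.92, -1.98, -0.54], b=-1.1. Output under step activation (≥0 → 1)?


z = (-4)·(0.38) + (5)·(0.92) + (4)·(-1.98) + (0)·(-0.54) - 1.1
  = -5.94
step(z) = 0 (z<0)

0


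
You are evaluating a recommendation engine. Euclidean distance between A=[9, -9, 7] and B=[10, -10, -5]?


d = √((9-10)² + (-9+ 10)² + (7+ 5)²)
  = √(1 + 1 + 144)
  = √146 = 12.083

12.083


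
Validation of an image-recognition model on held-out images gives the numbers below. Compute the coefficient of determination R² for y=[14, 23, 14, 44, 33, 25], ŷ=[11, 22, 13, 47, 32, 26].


ȳ = 25.5
SS_res = Σ(y-ŷ)² = 22
SS_tot = Σ(y-ȳ)² = 669.5
R² = 1 - SS_res/SS_tot = 1 - 0.0329 = 0.9671

0.9671


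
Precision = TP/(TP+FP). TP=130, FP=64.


Precision = TP/(TP+FP)
= 130/(130+64)
= 130/194 = 67.01%

67.01%


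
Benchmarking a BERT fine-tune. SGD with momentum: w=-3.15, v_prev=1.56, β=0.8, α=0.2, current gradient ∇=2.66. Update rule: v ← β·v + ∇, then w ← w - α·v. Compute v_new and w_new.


v_new = 0.8·1.56 + 2.66 = 1.248 + 2.66 = 3.908
w_new = -3.15 - 0.2·3.908 = -3.15 - 0.7816 = -3.9316

v_new=3.908, w_new=-3.9316


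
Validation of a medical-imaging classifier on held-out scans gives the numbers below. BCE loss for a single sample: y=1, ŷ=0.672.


BCE = -[y·ln(p) + (1-y)·ln(1-p)]
= -1·ln(0.672) - 0
= -ln(0.672) = 0.3975

0.3975


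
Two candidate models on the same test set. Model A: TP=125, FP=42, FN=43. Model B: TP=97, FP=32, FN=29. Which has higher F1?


Model A: P=125/167=0.7485, R=125/168=0.744, F1=2PR/(P+R)=2TP/(2TP+FP+FN)=250/335=0.7463
Model B: P=97/129=0.7519, R=97/126=0.7698, F1=2PR/(P+R)=2TP/(2TP+FP+FN)=194/255=0.7608
0.7463 < 0.7608 → Model B

Model B
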